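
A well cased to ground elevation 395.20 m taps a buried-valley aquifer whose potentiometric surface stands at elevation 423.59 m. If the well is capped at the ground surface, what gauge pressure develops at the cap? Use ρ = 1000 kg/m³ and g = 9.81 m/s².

P ≈ 279 kPa

Head above the cap: Δh = 423.59 − 395.20 = 28.39 m.
P = ρgΔh = 1000 × 9.81 × 28.39 = 278506 Pa ≈ 279 kPa.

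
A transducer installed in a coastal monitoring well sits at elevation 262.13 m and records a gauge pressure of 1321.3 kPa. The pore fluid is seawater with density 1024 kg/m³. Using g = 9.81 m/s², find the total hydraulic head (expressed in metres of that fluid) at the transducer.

ψ = P/(ρg) = 1321.3×1000 / (1024 × 9.81) = 131.53 m.
h = z + ψ = 262.13 + 131.53 = 393.66 m.

h ≈ 393.66 m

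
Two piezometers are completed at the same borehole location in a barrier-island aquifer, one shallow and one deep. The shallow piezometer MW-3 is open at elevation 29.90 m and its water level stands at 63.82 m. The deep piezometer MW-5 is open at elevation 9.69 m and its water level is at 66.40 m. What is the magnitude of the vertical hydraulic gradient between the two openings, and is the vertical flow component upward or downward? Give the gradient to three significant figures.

Total head at MW-3: h = 63.82 m (water level in the standpipe).
Total head at MW-5: h = 66.40 m.
Δh = h(MW-3) − h(MW-5) = 63.82 − 66.40 = -2.58 m.
Vertical separation Δz = 29.90 − 9.69 = 20.21 m.
|i_v| = |Δh| / Δz = 2.58 / 20.21 = 0.128.
Head is higher in the deep piezometer, so vertical flow is upward (discharge condition).

|i_v| ≈ 0.128; vertical flow is upward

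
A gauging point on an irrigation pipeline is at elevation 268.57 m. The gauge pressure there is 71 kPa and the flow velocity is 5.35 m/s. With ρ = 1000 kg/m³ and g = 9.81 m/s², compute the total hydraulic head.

h ≈ 277.27 m

Pressure head ψ = P/(ρg) = 71×1000 / (1000 × 9.81) = 7.24 m.
Velocity head = v²/(2g) = 5.35² / (2 × 9.81) = 1.459 m.
h = z + ψ + v²/(2g) = 268.57 + 7.24 + 1.459 = 277.27 m.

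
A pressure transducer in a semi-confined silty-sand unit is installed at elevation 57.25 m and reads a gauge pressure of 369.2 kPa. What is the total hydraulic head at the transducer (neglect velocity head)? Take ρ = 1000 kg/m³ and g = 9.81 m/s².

h ≈ 94.89 m

ψ = P/(ρg) = 369.2×1000 / (1000 × 9.81) = 37.64 m.
h = z + ψ = 57.25 + 37.64 = 94.89 m.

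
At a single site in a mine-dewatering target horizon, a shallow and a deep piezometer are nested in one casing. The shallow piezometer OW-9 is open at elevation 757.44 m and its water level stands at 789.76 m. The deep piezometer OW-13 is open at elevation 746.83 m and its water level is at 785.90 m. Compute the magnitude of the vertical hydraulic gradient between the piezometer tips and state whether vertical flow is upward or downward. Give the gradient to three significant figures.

|i_v| ≈ 0.364; vertical flow is downward

Total head at OW-9: h = 789.76 m (water level in the standpipe).
Total head at OW-13: h = 785.90 m.
Δh = h(OW-9) − h(OW-13) = 789.76 − 785.90 = 3.86 m.
Vertical separation Δz = 757.44 − 746.83 = 10.61 m.
|i_v| = |Δh| / Δz = 3.86 / 10.61 = 0.364.
Head is higher in the shallow piezometer, so vertical flow is downward (recharge condition).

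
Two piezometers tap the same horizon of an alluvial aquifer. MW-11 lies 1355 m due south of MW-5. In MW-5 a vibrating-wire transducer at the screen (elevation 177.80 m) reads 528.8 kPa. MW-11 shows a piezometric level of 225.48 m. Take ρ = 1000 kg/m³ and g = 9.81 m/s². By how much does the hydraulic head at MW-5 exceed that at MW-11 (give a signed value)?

Δh ≈ 6.22 m

Pressure head at MW-5: ψ = P/(ρg) = 528.8×1000 / (1000 × 9.81) = 53.90 m.
Total head at MW-5: h = z + ψ = 177.80 + 53.90 = 231.70 m.
Total head at MW-11: h = 225.48 m (water level in the piezometer is the total head).
Head difference: h(MW-5) − h(MW-11) = 231.70 − 225.48 = 6.22 m.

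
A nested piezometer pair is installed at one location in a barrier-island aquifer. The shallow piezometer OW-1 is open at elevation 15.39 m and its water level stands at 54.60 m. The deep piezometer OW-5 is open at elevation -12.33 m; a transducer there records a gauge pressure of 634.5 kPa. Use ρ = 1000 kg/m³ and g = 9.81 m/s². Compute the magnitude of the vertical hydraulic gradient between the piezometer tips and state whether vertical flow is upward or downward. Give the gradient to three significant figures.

Total head at OW-1: h = 54.60 m (water level in the standpipe).
Pressure head at OW-5: ψ = P/(ρg) = 634.5×1000 / (1000 × 9.81) = 64.68 m.
Total head at OW-5: h = z + ψ = -12.33 + 64.68 = 52.35 m.
Δh = h(OW-1) − h(OW-5) = 54.60 − 52.35 = 2.25 m.
Vertical separation Δz = 15.39 − (-12.33) = 27.72 m.
|i_v| = |Δh| / Δz = 2.25 / 27.72 = 0.0812.
Head is higher in the shallow piezometer, so vertical flow is downward (recharge condition).

|i_v| ≈ 0.0812; vertical flow is downward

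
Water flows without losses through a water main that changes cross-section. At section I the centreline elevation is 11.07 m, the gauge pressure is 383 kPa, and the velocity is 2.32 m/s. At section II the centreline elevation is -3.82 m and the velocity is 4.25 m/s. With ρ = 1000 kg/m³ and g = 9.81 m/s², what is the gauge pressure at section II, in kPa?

Pressure head at I: ψ₁ = P₁/(ρg) = 383×1000 / (1000 × 9.81) = 39.04 m.
Velocity heads: v₁²/2g = 2.32²/19.62 = 0.274 m; v₂²/2g = 4.25²/19.62 = 0.921 m.
Total head H = z₁ + ψ₁ + v₁²/2g = 11.07 + 39.04 + 0.274 = 50.38 m.
ψ₂ = H − z₂ − v₂²/2g = 50.38 − (-3.82) − 0.921 = 53.28 m.
P₂ = ρgψ₂ = 1000 × 9.81 × 53.28 ≈ 523 kPa.

P₂ ≈ 523 kPa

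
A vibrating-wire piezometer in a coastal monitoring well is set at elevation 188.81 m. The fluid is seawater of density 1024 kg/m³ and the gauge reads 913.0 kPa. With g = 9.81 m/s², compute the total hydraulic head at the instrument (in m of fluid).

h ≈ 279.70 m

ψ = P/(ρg) = 913.0×1000 / (1024 × 9.81) = 90.89 m.
h = z + ψ = 188.81 + 90.89 = 279.70 m.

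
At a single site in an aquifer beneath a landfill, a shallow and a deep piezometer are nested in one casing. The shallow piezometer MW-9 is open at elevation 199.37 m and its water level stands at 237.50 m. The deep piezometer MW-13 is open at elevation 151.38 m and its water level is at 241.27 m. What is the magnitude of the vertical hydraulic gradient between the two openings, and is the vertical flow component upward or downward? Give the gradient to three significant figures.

|i_v| ≈ 0.0786; vertical flow is upward

Total head at MW-9: h = 237.50 m (water level in the standpipe).
Total head at MW-13: h = 241.27 m.
Δh = h(MW-9) − h(MW-13) = 237.50 − 241.27 = -3.77 m.
Vertical separation Δz = 199.37 − 151.38 = 47.99 m.
|i_v| = |Δh| / Δz = 3.77 / 47.99 = 0.0786.
Head is higher in the deep piezometer, so vertical flow is upward (discharge condition).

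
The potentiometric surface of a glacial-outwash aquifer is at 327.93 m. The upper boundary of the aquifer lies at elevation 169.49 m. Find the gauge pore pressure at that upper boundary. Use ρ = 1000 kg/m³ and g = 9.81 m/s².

P ≈ 1550 kPa

Pressure head at the aquifer top: ψ = h − z = 327.93 − 169.49 = 158.44 m.
P = ρgψ = 1000 × 9.81 × 158.44 = 1554296 Pa ≈ 1550 kPa.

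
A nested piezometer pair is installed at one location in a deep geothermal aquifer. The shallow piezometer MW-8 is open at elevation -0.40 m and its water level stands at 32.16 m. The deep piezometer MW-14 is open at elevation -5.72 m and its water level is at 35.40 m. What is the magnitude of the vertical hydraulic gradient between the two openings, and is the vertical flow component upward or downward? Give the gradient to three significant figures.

Total head at MW-8: h = 32.16 m (water level in the standpipe).
Total head at MW-14: h = 35.40 m.
Δh = h(MW-8) − h(MW-14) = 32.16 − 35.40 = -3.24 m.
Vertical separation Δz = -0.40 − (-5.72) = 5.32 m.
|i_v| = |Δh| / Δz = 3.24 / 5.32 = 0.609.
Head is higher in the deep piezometer, so vertical flow is upward (discharge condition).

|i_v| ≈ 0.609; vertical flow is upward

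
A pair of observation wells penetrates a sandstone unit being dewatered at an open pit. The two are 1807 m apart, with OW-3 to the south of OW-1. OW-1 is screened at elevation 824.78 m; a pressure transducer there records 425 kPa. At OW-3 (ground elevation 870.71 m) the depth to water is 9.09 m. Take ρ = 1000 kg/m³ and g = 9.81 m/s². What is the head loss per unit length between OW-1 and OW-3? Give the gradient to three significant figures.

Pressure head at OW-1: ψ = P/(ρg) = 425×1000 / (1000 × 9.81) = 43.32 m.
Total head at OW-1: h = z + ψ = 824.78 + 43.32 = 868.10 m.
Total head at OW-3: h = 870.71 − 9.09 = 861.62 m.
Head difference: h(OW-1) − h(OW-3) = 868.10 − 861.62 = 6.48 m.
Hydraulic gradient: i = |Δh| / L = 6.48 / 1807 = 0.00359.

i ≈ 0.00359 m/m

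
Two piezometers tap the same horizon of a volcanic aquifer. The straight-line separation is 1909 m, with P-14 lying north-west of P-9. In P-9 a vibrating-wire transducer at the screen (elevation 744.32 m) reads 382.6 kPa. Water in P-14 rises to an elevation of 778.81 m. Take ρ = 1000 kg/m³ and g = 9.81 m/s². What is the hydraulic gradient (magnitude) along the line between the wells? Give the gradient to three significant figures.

Pressure head at P-9: ψ = P/(ρg) = 382.6×1000 / (1000 × 9.81) = 39.00 m.
Total head at P-9: h = z + ψ = 744.32 + 39.00 = 783.32 m.
Total head at P-14: h = 778.81 m (water level in the piezometer is the total head).
Head difference: h(P-9) − h(P-14) = 783.32 − 778.81 = 4.51 m.
Hydraulic gradient: i = |Δh| / L = 4.51 / 1909 = 0.00236.

i ≈ 0.00236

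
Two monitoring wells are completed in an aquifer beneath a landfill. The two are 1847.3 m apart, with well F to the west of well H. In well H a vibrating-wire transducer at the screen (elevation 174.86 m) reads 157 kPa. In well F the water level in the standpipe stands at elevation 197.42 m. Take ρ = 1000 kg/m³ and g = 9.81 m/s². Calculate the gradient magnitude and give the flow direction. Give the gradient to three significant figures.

i ≈ 0.00355; groundwater flows toward the east

Pressure head at well H: ψ = P/(ρg) = 157×1000 / (1000 × 9.81) = 16.00 m.
Total head at well H: h = z + ψ = 174.86 + 16.00 = 190.86 m.
Total head at well F: h = 197.42 m (water level in the piezometer is the total head).
Head difference: h(well H) − h(well F) = 190.86 − 197.42 = -6.56 m.
Hydraulic gradient: i = |Δh| / L = 6.56 / 1847.3 = 0.00355.
Flow is from higher to lower head: from well F toward well H, i.e. toward the east.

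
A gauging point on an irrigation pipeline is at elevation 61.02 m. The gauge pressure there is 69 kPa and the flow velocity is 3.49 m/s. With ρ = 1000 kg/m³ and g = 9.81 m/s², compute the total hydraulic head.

h ≈ 68.67 m

Pressure head ψ = P/(ρg) = 69×1000 / (1000 × 9.81) = 7.03 m.
Velocity head = v²/(2g) = 3.49² / (2 × 9.81) = 0.621 m.
h = z + ψ + v²/(2g) = 61.02 + 7.03 + 0.621 = 68.67 m.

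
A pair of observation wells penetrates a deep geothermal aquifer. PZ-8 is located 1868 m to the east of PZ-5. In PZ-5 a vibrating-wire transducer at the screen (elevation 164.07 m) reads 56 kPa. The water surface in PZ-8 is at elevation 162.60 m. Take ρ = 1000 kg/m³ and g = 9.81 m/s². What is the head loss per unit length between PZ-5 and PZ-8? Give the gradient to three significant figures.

Pressure head at PZ-5: ψ = P/(ρg) = 56×1000 / (1000 × 9.81) = 5.71 m.
Total head at PZ-5: h = z + ψ = 164.07 + 5.71 = 169.78 m.
Total head at PZ-8: h = 162.60 m (water level in the piezometer is the total head).
Head difference: h(PZ-5) − h(PZ-8) = 169.78 − 162.60 = 7.18 m.
Hydraulic gradient: i = |Δh| / L = 7.18 / 1868 = 0.00384.

i ≈ 0.00384 m/m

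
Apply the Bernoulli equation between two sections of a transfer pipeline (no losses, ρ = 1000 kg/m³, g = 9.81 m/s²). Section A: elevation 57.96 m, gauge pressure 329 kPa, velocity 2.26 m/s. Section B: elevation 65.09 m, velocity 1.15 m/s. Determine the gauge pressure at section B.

Pressure head at A: ψ₁ = P₁/(ρg) = 329×1000 / (1000 × 9.81) = 33.54 m.
Velocity heads: v₁²/2g = 2.26²/19.62 = 0.260 m; v₂²/2g = 1.15²/19.62 = 0.067 m.
Total head H = z₁ + ψ₁ + v₁²/2g = 57.96 + 33.54 + 0.260 = 91.76 m.
ψ₂ = H − z₂ − v₂²/2g = 91.76 − 65.09 − 0.067 = 26.60 m.
P₂ = ρgψ₂ = 1000 × 9.81 × 26.60 ≈ 261 kPa.

P₂ ≈ 261 kPa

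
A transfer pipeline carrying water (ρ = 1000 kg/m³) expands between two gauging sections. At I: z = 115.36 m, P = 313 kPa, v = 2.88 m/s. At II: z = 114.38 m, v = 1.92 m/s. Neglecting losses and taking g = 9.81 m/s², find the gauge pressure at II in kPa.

P₂ ≈ 325 kPa

Pressure head at I: ψ₁ = P₁/(ρg) = 313×1000 / (1000 × 9.81) = 31.91 m.
Velocity heads: v₁²/2g = 2.88²/19.62 = 0.423 m; v₂²/2g = 1.92²/19.62 = 0.188 m.
Total head H = z₁ + ψ₁ + v₁²/2g = 115.36 + 31.91 + 0.423 = 147.69 m.
ψ₂ = H − z₂ − v₂²/2g = 147.69 − 114.38 − 0.188 = 33.12 m.
P₂ = ρgψ₂ = 1000 × 9.81 × 33.12 ≈ 325 kPa.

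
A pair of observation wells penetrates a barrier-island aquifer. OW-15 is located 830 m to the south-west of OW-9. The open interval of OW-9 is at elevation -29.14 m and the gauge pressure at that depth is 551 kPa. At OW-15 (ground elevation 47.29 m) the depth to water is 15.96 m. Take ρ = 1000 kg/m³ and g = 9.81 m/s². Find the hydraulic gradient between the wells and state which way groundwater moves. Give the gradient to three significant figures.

Pressure head at OW-9: ψ = P/(ρg) = 551×1000 / (1000 × 9.81) = 56.17 m.
Total head at OW-9: h = z + ψ = -29.14 + 56.17 = 27.03 m.
Total head at OW-15: h = 47.29 − 15.96 = 31.33 m.
Head difference: h(OW-9) − h(OW-15) = 27.03 − 31.33 = -4.30 m.
Hydraulic gradient: i = |Δh| / L = 4.30 / 830 = 0.00518.
Flow is from higher to lower head: from OW-15 toward OW-9, i.e. toward the north-east.

i ≈ 0.00518; groundwater flows toward the north-east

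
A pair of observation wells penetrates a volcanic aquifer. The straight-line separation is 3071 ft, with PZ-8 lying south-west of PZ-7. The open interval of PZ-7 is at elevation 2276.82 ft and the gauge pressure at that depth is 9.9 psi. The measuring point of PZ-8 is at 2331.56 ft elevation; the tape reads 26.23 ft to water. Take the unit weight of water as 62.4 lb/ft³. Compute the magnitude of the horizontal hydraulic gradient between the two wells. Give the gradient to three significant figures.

Pressure head at PZ-7: ψ = 144·P/γ = 144 × 9.9 / 62.4 = 22.85 ft.
Total head at PZ-7: h = z + ψ = 2276.82 + 22.85 = 2299.67 ft.
Total head at PZ-8: h = 2331.56 − 26.23 = 2305.33 ft.
Head difference: h(PZ-7) − h(PZ-8) = 2299.67 − 2305.33 = -5.66 ft.
Hydraulic gradient: i = |Δh| / L = 5.66 / 3071 = 0.00184.

i ≈ 0.00184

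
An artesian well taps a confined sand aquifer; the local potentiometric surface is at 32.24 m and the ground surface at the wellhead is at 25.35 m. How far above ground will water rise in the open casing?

Water rises to the potentiometric surface, so the rise above ground = 32.24 − 25.35 = 6.89 m.

≈ 6.89 m above ground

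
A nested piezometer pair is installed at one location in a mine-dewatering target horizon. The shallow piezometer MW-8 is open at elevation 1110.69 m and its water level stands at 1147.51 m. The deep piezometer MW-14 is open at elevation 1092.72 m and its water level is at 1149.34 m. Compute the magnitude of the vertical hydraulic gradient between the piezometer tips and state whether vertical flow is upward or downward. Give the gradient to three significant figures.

Total head at MW-8: h = 1147.51 m (water level in the standpipe).
Total head at MW-14: h = 1149.34 m.
Δh = h(MW-8) − h(MW-14) = 1147.51 − 1149.34 = -1.83 m.
Vertical separation Δz = 1110.69 − 1092.72 = 17.97 m.
|i_v| = |Δh| / Δz = 1.83 / 17.97 = 0.102.
Head is higher in the deep piezometer, so vertical flow is upward (discharge condition).

|i_v| ≈ 0.102; vertical flow is upward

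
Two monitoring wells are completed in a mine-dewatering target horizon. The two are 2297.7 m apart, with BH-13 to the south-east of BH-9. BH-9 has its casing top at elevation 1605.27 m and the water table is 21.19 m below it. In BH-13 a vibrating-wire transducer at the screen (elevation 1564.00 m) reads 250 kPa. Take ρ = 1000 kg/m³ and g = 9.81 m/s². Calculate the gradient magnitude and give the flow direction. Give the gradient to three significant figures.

Total head at BH-9: h = 1605.27 − 21.19 = 1584.08 m.
Pressure head at BH-13: ψ = P/(ρg) = 250×1000 / (1000 × 9.81) = 25.48 m.
Total head at BH-13: h = z + ψ = 1564.00 + 25.48 = 1589.48 m.
Head difference: h(BH-9) − h(BH-13) = 1584.08 − 1589.48 = -5.40 m.
Hydraulic gradient: i = |Δh| / L = 5.40 / 2297.7 = 0.00235.
Flow is from higher to lower head: from BH-13 toward BH-9, i.e. toward the north-west.

i ≈ 0.00235; groundwater flows toward the north-west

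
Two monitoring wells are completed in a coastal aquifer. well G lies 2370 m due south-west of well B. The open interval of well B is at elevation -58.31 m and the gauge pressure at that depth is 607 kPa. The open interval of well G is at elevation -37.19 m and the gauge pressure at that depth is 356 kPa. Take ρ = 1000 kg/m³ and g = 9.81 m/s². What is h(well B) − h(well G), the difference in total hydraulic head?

Δh ≈ 4.47 m

Pressure head at well B: ψ = P/(ρg) = 607×1000 / (1000 × 9.81) = 61.88 m.
Total head at well B: h = z + ψ = -58.31 + 61.88 = 3.57 m.
Pressure head at well G: ψ = P/(ρg) = 356×1000 / (1000 × 9.81) = 36.29 m.
Total head at well G: h = z + ψ = -37.19 + 36.29 = -0.90 m.
Head difference: h(well B) − h(well G) = 3.57 − (-0.90) = 4.47 m.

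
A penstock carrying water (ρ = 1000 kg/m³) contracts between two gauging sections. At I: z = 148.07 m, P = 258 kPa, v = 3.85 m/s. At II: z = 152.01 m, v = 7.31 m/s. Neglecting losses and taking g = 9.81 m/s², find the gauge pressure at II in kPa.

Pressure head at I: ψ₁ = P₁/(ρg) = 258×1000 / (1000 × 9.81) = 26.30 m.
Velocity heads: v₁²/2g = 3.85²/19.62 = 0.755 m; v₂²/2g = 7.31²/19.62 = 2.724 m.
Total head H = z₁ + ψ₁ + v₁²/2g = 148.07 + 26.30 + 0.755 = 175.12 m.
ψ₂ = H − z₂ − v₂²/2g = 175.12 − 152.01 − 2.724 = 20.39 m.
P₂ = ρgψ₂ = 1000 × 9.81 × 20.39 ≈ 200 kPa.

P₂ ≈ 200 kPa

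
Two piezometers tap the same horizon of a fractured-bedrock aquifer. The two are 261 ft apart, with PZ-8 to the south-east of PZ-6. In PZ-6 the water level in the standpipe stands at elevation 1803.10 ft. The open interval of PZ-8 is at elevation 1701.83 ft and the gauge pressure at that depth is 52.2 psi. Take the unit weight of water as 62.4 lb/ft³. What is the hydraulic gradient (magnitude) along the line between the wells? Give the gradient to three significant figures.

Total head at PZ-6: h = 1803.10 ft (water level in the piezometer is the total head).
Pressure head at PZ-8: ψ = 144·P/γ = 144 × 52.2 / 62.4 = 120.46 ft.
Total head at PZ-8: h = z + ψ = 1701.83 + 120.46 = 1822.29 ft.
Head difference: h(PZ-6) − h(PZ-8) = 1803.10 − 1822.29 = -19.19 ft.
Hydraulic gradient: i = |Δh| / L = 19.19 / 261 = 0.0735.

i ≈ 0.0735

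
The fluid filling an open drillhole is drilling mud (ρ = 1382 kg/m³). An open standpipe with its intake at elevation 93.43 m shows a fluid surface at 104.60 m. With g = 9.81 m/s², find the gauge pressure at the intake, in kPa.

Pressure head ψ = h − z = 104.60 − 93.43 = 11.17 m.
P = ρgψ = 1382 × 9.81 × 11.17 = 151436 Pa ≈ 151 kPa.

P ≈ 151 kPa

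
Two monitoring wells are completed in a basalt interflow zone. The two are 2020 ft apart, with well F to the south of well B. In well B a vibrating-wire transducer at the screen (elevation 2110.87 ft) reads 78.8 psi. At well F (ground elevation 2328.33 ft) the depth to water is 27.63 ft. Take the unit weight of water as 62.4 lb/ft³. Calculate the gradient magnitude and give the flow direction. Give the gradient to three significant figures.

Pressure head at well B: ψ = 144·P/γ = 144 × 78.8 / 62.4 = 181.85 ft.
Total head at well B: h = z + ψ = 2110.87 + 181.85 = 2292.72 ft.
Total head at well F: h = 2328.33 − 27.63 = 2300.70 ft.
Head difference: h(well B) − h(well F) = 2292.72 − 2300.70 = -7.98 ft.
Hydraulic gradient: i = |Δh| / L = 7.98 / 2020 = 0.00395.
Flow is from higher to lower head: from well F toward well B, i.e. toward the north.

i ≈ 0.00395; groundwater flows toward the north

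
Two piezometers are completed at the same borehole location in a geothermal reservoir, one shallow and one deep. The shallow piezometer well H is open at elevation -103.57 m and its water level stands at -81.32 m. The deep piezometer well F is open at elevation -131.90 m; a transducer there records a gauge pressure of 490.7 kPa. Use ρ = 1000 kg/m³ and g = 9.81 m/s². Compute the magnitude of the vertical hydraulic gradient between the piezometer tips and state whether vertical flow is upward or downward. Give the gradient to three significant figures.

Total head at well H: h = -81.32 m (water level in the standpipe).
Pressure head at well F: ψ = P/(ρg) = 490.7×1000 / (1000 × 9.81) = 50.02 m.
Total head at well F: h = z + ψ = -131.90 + 50.02 = -81.88 m.
Δh = h(well H) − h(well F) = -81.32 − (-81.88) = 0.56 m.
Vertical separation Δz = -103.57 − (-131.90) = 28.33 m.
|i_v| = |Δh| / Δz = 0.56 / 28.33 = 0.0198.
Head is higher in the shallow piezometer, so vertical flow is downward (recharge condition).

|i_v| ≈ 0.0198; vertical flow is downward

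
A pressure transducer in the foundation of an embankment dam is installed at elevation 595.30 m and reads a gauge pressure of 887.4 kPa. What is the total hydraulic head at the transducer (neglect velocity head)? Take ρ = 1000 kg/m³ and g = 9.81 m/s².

h ≈ 685.76 m

ψ = P/(ρg) = 887.4×1000 / (1000 × 9.81) = 90.46 m.
h = z + ψ = 595.30 + 90.46 = 685.76 m.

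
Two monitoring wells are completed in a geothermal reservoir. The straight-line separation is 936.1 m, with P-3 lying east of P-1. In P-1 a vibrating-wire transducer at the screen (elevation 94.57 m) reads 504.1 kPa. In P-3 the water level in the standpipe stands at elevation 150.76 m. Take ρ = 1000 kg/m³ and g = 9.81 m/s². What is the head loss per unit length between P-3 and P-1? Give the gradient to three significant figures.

i ≈ 0.00513 m/m

Pressure head at P-1: ψ = P/(ρg) = 504.1×1000 / (1000 × 9.81) = 51.39 m.
Total head at P-1: h = z + ψ = 94.57 + 51.39 = 145.96 m.
Total head at P-3: h = 150.76 m (water level in the piezometer is the total head).
Head difference: h(P-1) − h(P-3) = 145.96 − 150.76 = -4.80 m.
Hydraulic gradient: i = |Δh| / L = 4.80 / 936.1 = 0.00513.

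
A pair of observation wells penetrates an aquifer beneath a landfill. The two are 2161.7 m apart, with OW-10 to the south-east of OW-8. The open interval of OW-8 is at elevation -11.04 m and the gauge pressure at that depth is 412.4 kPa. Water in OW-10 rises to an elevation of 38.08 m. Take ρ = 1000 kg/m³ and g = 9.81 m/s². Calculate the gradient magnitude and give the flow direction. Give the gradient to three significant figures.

Pressure head at OW-8: ψ = P/(ρg) = 412.4×1000 / (1000 × 9.81) = 42.04 m.
Total head at OW-8: h = z + ψ = -11.04 + 42.04 = 31.00 m.
Total head at OW-10: h = 38.08 m (water level in the piezometer is the total head).
Head difference: h(OW-8) − h(OW-10) = 31.00 − 38.08 = -7.08 m.
Hydraulic gradient: i = |Δh| / L = 7.08 / 2161.7 = 0.00328.
Flow is from higher to lower head: from OW-10 toward OW-8, i.e. toward the north-west.

i ≈ 0.00328; groundwater flows toward the north-west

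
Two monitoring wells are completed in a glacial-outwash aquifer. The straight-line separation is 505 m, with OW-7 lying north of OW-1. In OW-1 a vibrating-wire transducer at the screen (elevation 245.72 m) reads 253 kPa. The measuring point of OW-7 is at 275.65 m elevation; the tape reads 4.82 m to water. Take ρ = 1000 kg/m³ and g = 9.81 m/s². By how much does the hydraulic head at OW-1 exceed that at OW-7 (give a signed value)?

Pressure head at OW-1: ψ = P/(ρg) = 253×1000 / (1000 × 9.81) = 25.79 m.
Total head at OW-1: h = z + ψ = 245.72 + 25.79 = 271.51 m.
Total head at OW-7: h = 275.65 − 4.82 = 270.83 m.
Head difference: h(OW-1) − h(OW-7) = 271.51 − 270.83 = 0.68 m.

Δh ≈ 0.68 m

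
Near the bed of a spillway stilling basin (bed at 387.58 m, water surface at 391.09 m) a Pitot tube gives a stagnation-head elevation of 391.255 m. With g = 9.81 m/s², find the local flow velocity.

v ≈ 1.80 m/s

Near the bed, under hydrostatic conditions, the piezometric head (z + ψ) equals the free-surface elevation, 391.09 m.
Velocity head = total − piezometric = 391.255 − 391.09 = 0.165 m.
v = √(2g·h_v) = √(2 × 9.81 × 0.165) = 1.80 m/s.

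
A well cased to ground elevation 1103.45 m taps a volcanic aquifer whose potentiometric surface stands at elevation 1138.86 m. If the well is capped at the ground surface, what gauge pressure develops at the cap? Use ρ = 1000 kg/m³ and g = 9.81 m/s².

Head above the cap: Δh = 1138.86 − 1103.45 = 35.41 m.
P = ρgΔh = 1000 × 9.81 × 35.41 = 347372 Pa ≈ 347 kPa.

P ≈ 347 kPa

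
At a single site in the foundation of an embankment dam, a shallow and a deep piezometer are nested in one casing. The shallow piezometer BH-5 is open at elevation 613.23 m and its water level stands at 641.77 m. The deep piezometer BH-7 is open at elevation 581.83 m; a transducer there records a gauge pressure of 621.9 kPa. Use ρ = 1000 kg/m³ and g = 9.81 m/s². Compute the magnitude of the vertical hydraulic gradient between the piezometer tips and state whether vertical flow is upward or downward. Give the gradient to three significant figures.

Total head at BH-5: h = 641.77 m (water level in the standpipe).
Pressure head at BH-7: ψ = P/(ρg) = 621.9×1000 / (1000 × 9.81) = 63.39 m.
Total head at BH-7: h = z + ψ = 581.83 + 63.39 = 645.22 m.
Δh = h(BH-5) − h(BH-7) = 641.77 − 645.22 = -3.45 m.
Vertical separation Δz = 613.23 − 581.83 = 31.40 m.
|i_v| = |Δh| / Δz = 3.45 / 31.40 = 0.110.
Head is higher in the deep piezometer, so vertical flow is upward (discharge condition).

|i_v| ≈ 0.110; vertical flow is upward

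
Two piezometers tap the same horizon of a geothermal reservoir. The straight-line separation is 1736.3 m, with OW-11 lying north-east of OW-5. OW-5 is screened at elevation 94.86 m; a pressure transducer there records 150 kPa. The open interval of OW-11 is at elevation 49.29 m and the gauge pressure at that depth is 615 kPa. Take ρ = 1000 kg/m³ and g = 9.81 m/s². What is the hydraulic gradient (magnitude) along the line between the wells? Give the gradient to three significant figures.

Pressure head at OW-5: ψ = P/(ρg) = 150×1000 / (1000 × 9.81) = 15.29 m.
Total head at OW-5: h = z + ψ = 94.86 + 15.29 = 110.15 m.
Pressure head at OW-11: ψ = P/(ρg) = 615×1000 / (1000 × 9.81) = 62.69 m.
Total head at OW-11: h = z + ψ = 49.29 + 62.69 = 111.98 m.
Head difference: h(OW-5) − h(OW-11) = 110.15 − 111.98 = -1.83 m.
Hydraulic gradient: i = |Δh| / L = 1.83 / 1736.3 = 0.00105.

i ≈ 0.00105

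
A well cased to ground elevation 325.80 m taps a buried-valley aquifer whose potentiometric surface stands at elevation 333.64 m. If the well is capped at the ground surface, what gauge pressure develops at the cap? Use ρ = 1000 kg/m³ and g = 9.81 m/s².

P ≈ 76.9 kPa

Head above the cap: Δh = 333.64 − 325.80 = 7.84 m.
P = ρgΔh = 1000 × 9.81 × 7.84 = 76910 Pa ≈ 76.9 kPa.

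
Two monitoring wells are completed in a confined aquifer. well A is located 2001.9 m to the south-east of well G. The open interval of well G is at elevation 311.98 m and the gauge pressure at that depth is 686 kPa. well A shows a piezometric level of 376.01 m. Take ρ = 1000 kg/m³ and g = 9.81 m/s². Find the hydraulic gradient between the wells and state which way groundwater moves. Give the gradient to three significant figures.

Pressure head at well G: ψ = P/(ρg) = 686×1000 / (1000 × 9.81) = 69.93 m.
Total head at well G: h = z + ψ = 311.98 + 69.93 = 381.91 m.
Total head at well A: h = 376.01 m (water level in the piezometer is the total head).
Head difference: h(well G) − h(well A) = 381.91 − 376.01 = 5.90 m.
Hydraulic gradient: i = |Δh| / L = 5.90 / 2001.9 = 0.00295.
Flow is from higher to lower head: from well G toward well A, i.e. toward the south-east.

i ≈ 0.00295; groundwater flows toward the south-east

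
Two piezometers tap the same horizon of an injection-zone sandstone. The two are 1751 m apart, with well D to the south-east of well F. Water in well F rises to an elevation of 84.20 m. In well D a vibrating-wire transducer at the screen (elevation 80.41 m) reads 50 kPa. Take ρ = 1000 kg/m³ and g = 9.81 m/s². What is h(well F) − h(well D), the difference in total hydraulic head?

Δh ≈ -1.31 m

Total head at well F: h = 84.20 m (water level in the piezometer is the total head).
Pressure head at well D: ψ = P/(ρg) = 50×1000 / (1000 × 9.81) = 5.10 m.
Total head at well D: h = z + ψ = 80.41 + 5.10 = 85.51 m.
Head difference: h(well F) − h(well D) = 84.20 − 85.51 = -1.31 m.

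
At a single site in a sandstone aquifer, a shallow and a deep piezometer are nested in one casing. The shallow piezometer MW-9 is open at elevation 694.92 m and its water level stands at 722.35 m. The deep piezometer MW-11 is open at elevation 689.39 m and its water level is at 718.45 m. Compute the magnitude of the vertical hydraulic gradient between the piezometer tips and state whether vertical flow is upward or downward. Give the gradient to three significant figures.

Total head at MW-9: h = 722.35 m (water level in the standpipe).
Total head at MW-11: h = 718.45 m.
Δh = h(MW-9) − h(MW-11) = 722.35 − 718.45 = 3.90 m.
Vertical separation Δz = 694.92 − 689.39 = 5.53 m.
|i_v| = |Δh| / Δz = 3.90 / 5.53 = 0.705.
Head is higher in the shallow piezometer, so vertical flow is downward (recharge condition).

|i_v| ≈ 0.705; vertical flow is downward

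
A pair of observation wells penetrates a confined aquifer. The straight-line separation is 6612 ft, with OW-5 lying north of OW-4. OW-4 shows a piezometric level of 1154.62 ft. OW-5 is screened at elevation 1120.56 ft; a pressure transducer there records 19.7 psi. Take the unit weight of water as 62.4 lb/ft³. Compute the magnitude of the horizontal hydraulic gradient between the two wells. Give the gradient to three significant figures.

i ≈ 0.00172

Total head at OW-4: h = 1154.62 ft (water level in the piezometer is the total head).
Pressure head at OW-5: ψ = 144·P/γ = 144 × 19.7 / 62.4 = 45.46 ft.
Total head at OW-5: h = z + ψ = 1120.56 + 45.46 = 1166.02 ft.
Head difference: h(OW-4) − h(OW-5) = 1154.62 − 1166.02 = -11.40 ft.
Hydraulic gradient: i = |Δh| / L = 11.40 / 6612 = 0.00172.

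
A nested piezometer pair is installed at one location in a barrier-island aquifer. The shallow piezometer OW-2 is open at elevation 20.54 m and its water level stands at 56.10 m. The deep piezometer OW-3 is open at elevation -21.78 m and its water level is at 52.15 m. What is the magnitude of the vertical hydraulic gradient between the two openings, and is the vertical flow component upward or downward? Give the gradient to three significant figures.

|i_v| ≈ 0.0933; vertical flow is downward

Total head at OW-2: h = 56.10 m (water level in the standpipe).
Total head at OW-3: h = 52.15 m.
Δh = h(OW-2) − h(OW-3) = 56.10 − 52.15 = 3.95 m.
Vertical separation Δz = 20.54 − (-21.78) = 42.32 m.
|i_v| = |Δh| / Δz = 3.95 / 42.32 = 0.0933.
Head is higher in the shallow piezometer, so vertical flow is downward (recharge condition).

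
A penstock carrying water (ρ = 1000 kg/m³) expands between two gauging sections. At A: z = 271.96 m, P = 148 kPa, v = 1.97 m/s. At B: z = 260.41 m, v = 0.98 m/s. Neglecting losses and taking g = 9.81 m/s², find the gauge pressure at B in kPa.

P₂ ≈ 263 kPa

Pressure head at A: ψ₁ = P₁/(ρg) = 148×1000 / (1000 × 9.81) = 15.09 m.
Velocity heads: v₁²/2g = 1.97²/19.62 = 0.198 m; v₂²/2g = 0.98²/19.62 = 0.049 m.
Total head H = z₁ + ψ₁ + v₁²/2g = 271.96 + 15.09 + 0.198 = 287.25 m.
ψ₂ = H − z₂ − v₂²/2g = 287.25 − 260.41 − 0.049 = 26.79 m.
P₂ = ρgψ₂ = 1000 × 9.81 × 26.79 ≈ 263 kPa.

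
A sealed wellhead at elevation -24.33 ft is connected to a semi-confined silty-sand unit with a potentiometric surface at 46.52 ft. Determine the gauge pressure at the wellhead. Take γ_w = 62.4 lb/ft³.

Head above the cap: Δh = 46.52 − (-24.33) = 70.85 ft.
P = γΔh/144 = 62.4 × 70.85 / 144 = 30.7 psi.

P ≈ 30.7 psi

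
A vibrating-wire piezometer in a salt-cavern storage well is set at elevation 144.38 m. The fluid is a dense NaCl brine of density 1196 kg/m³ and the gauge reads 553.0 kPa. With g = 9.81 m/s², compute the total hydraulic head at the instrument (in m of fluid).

h ≈ 191.51 m

ψ = P/(ρg) = 553.0×1000 / (1196 × 9.81) = 47.13 m.
h = z + ψ = 144.38 + 47.13 = 191.51 m.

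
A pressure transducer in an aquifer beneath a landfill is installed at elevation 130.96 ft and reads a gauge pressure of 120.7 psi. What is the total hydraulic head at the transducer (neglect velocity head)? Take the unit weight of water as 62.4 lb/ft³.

ψ = 144·P/γ = 144 × 120.7 / 62.4 = 278.54 ft.
h = z + ψ = 130.96 + 278.54 = 409.50 ft.

h ≈ 409.50 ft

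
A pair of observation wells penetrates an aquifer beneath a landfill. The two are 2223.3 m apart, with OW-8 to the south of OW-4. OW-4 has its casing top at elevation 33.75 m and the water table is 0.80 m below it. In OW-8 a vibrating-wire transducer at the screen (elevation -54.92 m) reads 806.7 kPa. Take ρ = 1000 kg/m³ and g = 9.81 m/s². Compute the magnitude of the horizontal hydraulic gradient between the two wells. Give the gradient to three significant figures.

i ≈ 0.00254

Total head at OW-4: h = 33.75 − 0.80 = 32.95 m.
Pressure head at OW-8: ψ = P/(ρg) = 806.7×1000 / (1000 × 9.81) = 82.23 m.
Total head at OW-8: h = z + ψ = -54.92 + 82.23 = 27.31 m.
Head difference: h(OW-4) − h(OW-8) = 32.95 − 27.31 = 5.64 m.
Hydraulic gradient: i = |Δh| / L = 5.64 / 2223.3 = 0.00254.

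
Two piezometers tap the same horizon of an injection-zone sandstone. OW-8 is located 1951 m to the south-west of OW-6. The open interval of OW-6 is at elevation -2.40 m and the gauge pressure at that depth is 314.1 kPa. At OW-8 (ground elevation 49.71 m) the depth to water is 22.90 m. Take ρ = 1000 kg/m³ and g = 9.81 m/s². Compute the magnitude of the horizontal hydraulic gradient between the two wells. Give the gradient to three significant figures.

i ≈ 0.00144

Pressure head at OW-6: ψ = P/(ρg) = 314.1×1000 / (1000 × 9.81) = 32.02 m.
Total head at OW-6: h = z + ψ = -2.40 + 32.02 = 29.62 m.
Total head at OW-8: h = 49.71 − 22.90 = 26.81 m.
Head difference: h(OW-6) − h(OW-8) = 29.62 − 26.81 = 2.81 m.
Hydraulic gradient: i = |Δh| / L = 2.81 / 1951 = 0.00144.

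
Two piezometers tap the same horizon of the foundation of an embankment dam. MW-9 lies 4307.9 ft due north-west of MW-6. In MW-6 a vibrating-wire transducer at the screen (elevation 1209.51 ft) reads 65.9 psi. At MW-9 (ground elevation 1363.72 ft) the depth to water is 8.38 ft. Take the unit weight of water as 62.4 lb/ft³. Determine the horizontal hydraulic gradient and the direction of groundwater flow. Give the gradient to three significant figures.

Pressure head at MW-6: ψ = 144·P/γ = 144 × 65.9 / 62.4 = 152.08 ft.
Total head at MW-6: h = z + ψ = 1209.51 + 152.08 = 1361.59 ft.
Total head at MW-9: h = 1363.72 − 8.38 = 1355.34 ft.
Head difference: h(MW-6) − h(MW-9) = 1361.59 − 1355.34 = 6.25 ft.
Hydraulic gradient: i = |Δh| / L = 6.25 / 4307.9 = 0.00145.
Flow is from higher to lower head: from MW-6 toward MW-9, i.e. toward the north-west.

i ≈ 0.00145; groundwater flows toward the north-west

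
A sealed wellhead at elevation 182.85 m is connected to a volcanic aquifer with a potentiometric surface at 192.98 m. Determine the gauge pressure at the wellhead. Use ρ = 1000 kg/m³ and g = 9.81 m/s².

P ≈ 99.4 kPa

Head above the cap: Δh = 192.98 − 182.85 = 10.13 m.
P = ρgΔh = 1000 × 9.81 × 10.13 = 99375 Pa ≈ 99.4 kPa.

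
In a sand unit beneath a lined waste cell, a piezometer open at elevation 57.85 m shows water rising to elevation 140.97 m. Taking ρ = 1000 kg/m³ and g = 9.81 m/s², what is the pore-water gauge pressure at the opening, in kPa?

P ≈ 815 kPa

Pressure head ψ = h − z = 140.97 − 57.85 = 83.12 m.
P = ρgψ = 1000 × 9.81 × 83.12 = 815407 Pa ≈ 815 kPa.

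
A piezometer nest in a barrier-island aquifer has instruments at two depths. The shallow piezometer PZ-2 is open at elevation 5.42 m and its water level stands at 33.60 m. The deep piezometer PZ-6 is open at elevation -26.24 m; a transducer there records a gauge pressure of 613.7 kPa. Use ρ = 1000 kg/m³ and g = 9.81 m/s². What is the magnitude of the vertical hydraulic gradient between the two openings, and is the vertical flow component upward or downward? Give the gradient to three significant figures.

Total head at PZ-2: h = 33.60 m (water level in the standpipe).
Pressure head at PZ-6: ψ = P/(ρg) = 613.7×1000 / (1000 × 9.81) = 62.56 m.
Total head at PZ-6: h = z + ψ = -26.24 + 62.56 = 36.32 m.
Δh = h(PZ-2) − h(PZ-6) = 33.60 − 36.32 = -2.72 m.
Vertical separation Δz = 5.42 − (-26.24) = 31.66 m.
|i_v| = |Δh| / Δz = 2.72 / 31.66 = 0.0859.
Head is higher in the deep piezometer, so vertical flow is upward (discharge condition).

|i_v| ≈ 0.0859; vertical flow is upward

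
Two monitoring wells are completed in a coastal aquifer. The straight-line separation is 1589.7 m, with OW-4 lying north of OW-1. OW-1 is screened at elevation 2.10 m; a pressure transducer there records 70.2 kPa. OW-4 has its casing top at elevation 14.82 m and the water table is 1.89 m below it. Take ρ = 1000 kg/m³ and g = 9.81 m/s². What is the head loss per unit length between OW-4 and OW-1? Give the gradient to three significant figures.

Pressure head at OW-1: ψ = P/(ρg) = 70.2×1000 / (1000 × 9.81) = 7.16 m.
Total head at OW-1: h = z + ψ = 2.10 + 7.16 = 9.26 m.
Total head at OW-4: h = 14.82 − 1.89 = 12.93 m.
Head difference: h(OW-1) − h(OW-4) = 9.26 − 12.93 = -3.67 m.
Hydraulic gradient: i = |Δh| / L = 3.67 / 1589.7 = 0.00231.

i ≈ 0.00231 m/m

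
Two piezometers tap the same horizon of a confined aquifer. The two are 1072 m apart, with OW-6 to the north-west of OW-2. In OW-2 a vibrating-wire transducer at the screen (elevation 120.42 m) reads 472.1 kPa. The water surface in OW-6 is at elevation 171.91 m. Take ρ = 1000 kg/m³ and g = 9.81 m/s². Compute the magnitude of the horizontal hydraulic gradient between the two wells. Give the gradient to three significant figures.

i ≈ 0.00314

Pressure head at OW-2: ψ = P/(ρg) = 472.1×1000 / (1000 × 9.81) = 48.12 m.
Total head at OW-2: h = z + ψ = 120.42 + 48.12 = 168.54 m.
Total head at OW-6: h = 171.91 m (water level in the piezometer is the total head).
Head difference: h(OW-2) − h(OW-6) = 168.54 − 171.91 = -3.37 m.
Hydraulic gradient: i = |Δh| / L = 3.37 / 1072 = 0.00314.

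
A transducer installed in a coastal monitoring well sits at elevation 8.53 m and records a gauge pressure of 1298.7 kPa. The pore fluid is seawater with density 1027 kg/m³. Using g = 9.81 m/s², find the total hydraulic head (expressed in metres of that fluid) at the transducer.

h ≈ 137.43 m

ψ = P/(ρg) = 1298.7×1000 / (1027 × 9.81) = 128.90 m.
h = z + ψ = 8.53 + 128.90 = 137.43 m.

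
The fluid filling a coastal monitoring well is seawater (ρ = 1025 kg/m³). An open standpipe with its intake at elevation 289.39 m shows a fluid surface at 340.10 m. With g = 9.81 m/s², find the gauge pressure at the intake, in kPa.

Pressure head ψ = h − z = 340.10 − 289.39 = 50.71 m.
P = ρgψ = 1025 × 9.81 × 50.71 = 509902 Pa ≈ 510 kPa.

P ≈ 510 kPa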